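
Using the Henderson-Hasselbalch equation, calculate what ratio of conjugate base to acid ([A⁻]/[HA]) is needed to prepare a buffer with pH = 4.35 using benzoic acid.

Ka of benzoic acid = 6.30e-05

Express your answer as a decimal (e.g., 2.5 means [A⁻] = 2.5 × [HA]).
[A⁻]/[HA] = 1.410

pKa = −log(6.30e-05) = 4.2007. pH = pKa + log([A⁻]/[HA]). 4.35 = 4.2007 + log(ratio). log(ratio) = 4.35 − 4.2007 = 0.1493. ratio = 10^(0.1493) = 1.410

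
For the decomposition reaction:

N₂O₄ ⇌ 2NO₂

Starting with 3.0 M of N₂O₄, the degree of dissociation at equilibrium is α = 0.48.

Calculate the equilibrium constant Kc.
K_c = 5.3169

x = α·[A]₀ = 0.48 × 3.0 = 1.44 M dissociated.
At eq: [N₂O₄] = 3.0 − 1.44 = 1.56 M; [NO₂] = 2x = 2.88 M.
Kc = [NO₂]²/[N₂O₄] = (2.88)²/1.56 = 5.317.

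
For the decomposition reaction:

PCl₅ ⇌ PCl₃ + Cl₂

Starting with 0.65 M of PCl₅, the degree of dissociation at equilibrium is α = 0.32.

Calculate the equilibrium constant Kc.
K_c = 0.0979

x = α·[A]₀ = 0.32 × 0.65 = 0.208 M dissociated.
At eq: [PCl₅] = 0.65 − 0.208 = 0.442 M; [PCl₃] = [Cl₂] = x = 0.208 M.
Kc = [PCl₃][Cl₂]/[PCl₅] = (0.208)²/0.442 = 0.09788.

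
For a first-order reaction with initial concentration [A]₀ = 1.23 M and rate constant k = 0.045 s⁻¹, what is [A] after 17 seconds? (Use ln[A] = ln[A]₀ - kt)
0.5724 M

ln[A] = ln[A]₀ - k·t = ln(1.23) - (0.045)·(17) = 0.2070 - 0.7650 = -0.5580
[A] = e^(-0.5580) = 0.5724 M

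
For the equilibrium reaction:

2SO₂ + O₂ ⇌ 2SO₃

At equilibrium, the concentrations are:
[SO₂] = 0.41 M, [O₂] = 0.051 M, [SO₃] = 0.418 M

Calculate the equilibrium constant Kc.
K_c = 20.3805

Kc = ([SO₃]^2) / ([SO₂]^2 × [O₂])
   = ((0.418)^2) / ((0.41)^2·(0.051))
   = 0.17472 / 0.0085731 = 20.3805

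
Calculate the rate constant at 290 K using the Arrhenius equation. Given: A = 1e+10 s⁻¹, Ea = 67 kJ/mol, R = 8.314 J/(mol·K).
8.54e-03 s⁻¹

k = A·exp(-Ea/(R·T)) = 1e+10·exp(-67000/(8.314·290)) = 1e+10·exp(-27.7886) = 1e+10·8.5420e-13 = 8.54e-03 s⁻¹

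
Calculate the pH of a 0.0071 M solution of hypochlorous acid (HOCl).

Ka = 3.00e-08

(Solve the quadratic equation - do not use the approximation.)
pH = 4.84

x² + Ka×x - Ka×C = 0. Using quadratic formula: [H⁺] = 1.4580e-05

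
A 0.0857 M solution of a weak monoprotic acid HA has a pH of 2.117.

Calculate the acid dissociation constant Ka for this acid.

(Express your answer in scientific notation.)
K_a = 7.47e-04

[H⁺] = 10^(−pH) = 10^(−2.117) = 7.638e-03 M. For HA ⇌ H⁺ + A⁻, Ka = x²/(C − x) = (7.638e-03)²/(0.0857 − 7.638e-03) = 7.47e-04.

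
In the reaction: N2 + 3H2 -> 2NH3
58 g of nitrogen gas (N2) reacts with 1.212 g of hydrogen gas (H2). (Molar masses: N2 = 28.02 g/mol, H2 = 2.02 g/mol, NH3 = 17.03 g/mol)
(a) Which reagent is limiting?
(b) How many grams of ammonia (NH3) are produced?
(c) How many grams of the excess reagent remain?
(a) H2, (b) 6.812 g, (c) 52.4 g

Moles of N2 = 58 g ÷ 28.02 g/mol = 2.06995 mol
Moles of H2 = 1.212 g ÷ 2.02 g/mol = 0.6 mol
Moles ÷ coefficient: N2: 2.06995/1 = 2.07, H2: 0.6/3 = 0.2
(a) H2 has the smaller value, so H2 is the limiting reagent.
(b) Moles of NH3 = 0.6 mol H2 × (2/3) = 0.4 mol; mass = 0.4 mol × 17.03 g/mol = 6.812 g
(c) N2 consumed = 0.6 × (1/3) = 0.2 mol; remaining = 2.06995 − 0.2 = 1.86995 mol; mass = 1.86995 mol × 28.02 g/mol = 52.4 g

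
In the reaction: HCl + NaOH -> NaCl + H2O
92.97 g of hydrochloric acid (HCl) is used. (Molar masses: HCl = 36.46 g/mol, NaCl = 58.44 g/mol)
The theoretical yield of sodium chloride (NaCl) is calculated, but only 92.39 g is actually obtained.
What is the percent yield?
Moles of HCl = 92.97 g ÷ 36.46 g/mol = 2.54992 mol
Mole ratio: 1 mol NaCl / 1 mol HCl
Moles of NaCl = 2.54992 × (1/1) = 2.54992 mol
Theoretical yield = 2.54992 mol × 58.44 g/mol = 149.02 g
Actual yield = 92.39 g
Percent yield = (92.39 / 149.02) × 100% = 62.0%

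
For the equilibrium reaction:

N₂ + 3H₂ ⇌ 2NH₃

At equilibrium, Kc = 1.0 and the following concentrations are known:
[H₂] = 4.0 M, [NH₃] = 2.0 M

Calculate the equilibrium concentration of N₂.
[N₂] = 0.0625 M

Kc = ([NH₃]^2) / ([N₂] × [H₂]^3) = 1.0
[N₂]^1 = (product terms)/(Kc · other reactant terms) = 4 / (1.0 · 64) = 0.0625
[N₂] = 0.0625 M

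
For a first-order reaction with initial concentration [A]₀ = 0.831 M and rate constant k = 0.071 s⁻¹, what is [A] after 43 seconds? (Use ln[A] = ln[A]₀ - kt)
0.0392 M

ln[A] = ln[A]₀ - k·t = ln(0.831) - (0.071)·(43) = -0.1851 - 3.0530 = -3.2381
[A] = e^(-3.2381) = 0.0392 M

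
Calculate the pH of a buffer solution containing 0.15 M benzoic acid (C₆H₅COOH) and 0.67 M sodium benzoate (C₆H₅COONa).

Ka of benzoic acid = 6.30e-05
pH = 4.85

pKa = -log(6.30e-05) = 4.20. pH = pKa + log([A⁻]/[HA]) = 4.20 + log(0.67/0.15)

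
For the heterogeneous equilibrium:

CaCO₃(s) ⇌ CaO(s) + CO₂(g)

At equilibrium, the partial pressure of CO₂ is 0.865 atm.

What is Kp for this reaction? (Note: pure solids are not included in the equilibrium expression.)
K_p = 0.865

Solids (CaCO₃, CaO) have activity 1 and are excluded.
Kp = P(CO₂) = 0.865.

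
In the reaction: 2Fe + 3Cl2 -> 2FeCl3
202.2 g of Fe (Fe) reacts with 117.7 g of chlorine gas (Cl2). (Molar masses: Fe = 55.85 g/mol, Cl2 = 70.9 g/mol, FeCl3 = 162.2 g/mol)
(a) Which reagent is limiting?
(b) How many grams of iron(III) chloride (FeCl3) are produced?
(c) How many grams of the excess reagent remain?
(a) Cl2, (b) 179.5 g, (c) 140.4 g

Moles of Fe = 202.2 g ÷ 55.85 g/mol = 3.62041 mol
Moles of Cl2 = 117.7 g ÷ 70.9 g/mol = 1.66008 mol
Moles ÷ coefficient: Fe: 3.62041/2 = 1.81, Cl2: 1.66008/3 = 0.5534
(a) Cl2 has the smaller value, so Cl2 is the limiting reagent.
(b) Moles of FeCl3 = 1.66008 mol Cl2 × (2/3) = 1.10672 mol; mass = 1.10672 mol × 162.2 g/mol = 179.5 g
(c) Fe consumed = 1.66008 × (2/3) = 1.10672 mol; remaining = 3.62041 − 1.10672 = 2.51369 mol; mass = 2.51369 mol × 55.85 g/mol = 140.4 g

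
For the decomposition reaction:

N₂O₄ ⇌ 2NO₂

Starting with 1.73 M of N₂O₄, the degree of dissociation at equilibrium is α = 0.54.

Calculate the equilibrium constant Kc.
K_c = 4.3867

x = α·[A]₀ = 0.54 × 1.73 = 0.9342 M dissociated.
At eq: [N₂O₄] = 1.73 − 0.9342 = 0.7958 M; [NO₂] = 2x = 1.868 M.
Kc = [NO₂]²/[N₂O₄] = (1.868)²/0.7958 = 4.387.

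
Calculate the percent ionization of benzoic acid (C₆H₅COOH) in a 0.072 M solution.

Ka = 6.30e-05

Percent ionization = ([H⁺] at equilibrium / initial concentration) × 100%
Percent ionization = 2.91%

Let x = [H⁺]. Ka = x²/(C - x) ⇒ x² + (6.30e-05)x - (6.30e-05)(0.072) = 0. x = 2.0985e-03. Percent = (2.0985e-03/0.072) × 100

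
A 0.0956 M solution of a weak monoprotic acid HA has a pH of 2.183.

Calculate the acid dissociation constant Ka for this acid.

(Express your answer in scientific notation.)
K_a = 4.84e-04

[H⁺] = 10^(−pH) = 10^(−2.183) = 6.561e-03 M. For HA ⇌ H⁺ + A⁻, Ka = x²/(C − x) = (6.561e-03)²/(0.0956 − 6.561e-03) = 4.84e-04.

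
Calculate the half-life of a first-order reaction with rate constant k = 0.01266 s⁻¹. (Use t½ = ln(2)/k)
54.75 s

t½ = ln(2)/k = 0.6931/0.01266 = 54.75 s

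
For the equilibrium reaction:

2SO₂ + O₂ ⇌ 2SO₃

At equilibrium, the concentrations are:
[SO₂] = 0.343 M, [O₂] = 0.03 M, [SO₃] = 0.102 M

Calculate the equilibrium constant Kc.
K_c = 2.9478

Kc = ([SO₃]^2) / ([SO₂]^2 × [O₂])
   = ((0.102)^2) / ((0.343)^2·(0.03))
   = 0.010404 / 0.0035295 = 2.9478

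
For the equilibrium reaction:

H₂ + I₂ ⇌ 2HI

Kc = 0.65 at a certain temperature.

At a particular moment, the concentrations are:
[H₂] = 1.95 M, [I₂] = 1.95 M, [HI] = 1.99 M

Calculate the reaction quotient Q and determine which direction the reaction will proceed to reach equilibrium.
Q = 1.041, Q > K, reaction proceeds reverse (toward reactants)

Q = ([HI]^2) / ([H₂] × [I₂])
  = ((1.99)^2) / ((1.95)·(1.95)) = 3.9601/3.8025 = 1.041
Since Q = 1.041 > Kc = 0.65, the reaction proceeds reverse (toward reactants) to reach equilibrium.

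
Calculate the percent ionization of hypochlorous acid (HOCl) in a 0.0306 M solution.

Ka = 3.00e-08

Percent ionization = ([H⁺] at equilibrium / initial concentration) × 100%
Percent ionization = 0.099%

Let x = [H⁺]. Ka = x²/(C - x) ⇒ x² + (3.00e-08)x - (3.00e-08)(0.0306) = 0. x = 3.0284e-05. Percent = (3.0284e-05/0.0306) × 100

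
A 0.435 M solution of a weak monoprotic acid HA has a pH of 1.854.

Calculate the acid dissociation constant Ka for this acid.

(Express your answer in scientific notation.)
K_a = 4.65e-04

[H⁺] = 10^(−pH) = 10^(−1.854) = 1.400e-02 M. For HA ⇌ H⁺ + A⁻, Ka = x²/(C − x) = (1.400e-02)²/(0.435 − 1.400e-02) = 4.65e-04.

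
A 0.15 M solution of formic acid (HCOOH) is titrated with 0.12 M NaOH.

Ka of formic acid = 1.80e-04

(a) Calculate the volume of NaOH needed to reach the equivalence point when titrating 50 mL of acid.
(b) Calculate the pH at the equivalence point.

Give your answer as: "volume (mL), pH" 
V = 62.5 mL, pH = 8.28

(a) At equivalence: moles acid = moles base.
moles acid = 0.15 × 0.05 = 0.0075 mol; V_NaOH = 0.0075/0.12 = 0.0625 L = 62.5 mL.
(b) At equivalence, all acid → conjugate base A⁻ at [A⁻] = 0.0075/0.1125 = 0.06667 M.
Kb = Kw/Ka = 1.0e-14/1.80e-04 = 5.556e-11; [OH⁻] = √(Kb·[A⁻]) = 1.925e-06; pOH = 5.72; pH = 14 − pOH = 8.28.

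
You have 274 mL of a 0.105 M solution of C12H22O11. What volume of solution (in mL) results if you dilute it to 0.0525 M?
Using M₁V₁ = M₂V₂:
0.105 × 274 = 0.0525 × V₂
V₂ = (0.105 × 274) / 0.0525 = 548 mL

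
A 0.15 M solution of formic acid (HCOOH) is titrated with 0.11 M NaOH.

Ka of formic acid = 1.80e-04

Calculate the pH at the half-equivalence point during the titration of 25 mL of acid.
pH = pKa = 3.74

At the half-equivalence point, [HA] = [A⁻], so by Henderson–Hasselbalch pH = pKa + log(1) = pKa.
pKa = −log(1.80e-04) = 3.74.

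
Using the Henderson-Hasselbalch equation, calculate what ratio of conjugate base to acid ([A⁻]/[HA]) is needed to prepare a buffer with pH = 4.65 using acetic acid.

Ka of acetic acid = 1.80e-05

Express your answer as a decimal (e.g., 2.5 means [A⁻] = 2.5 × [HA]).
[A⁻]/[HA] = 0.804

pKa = −log(1.80e-05) = 4.7447. pH = pKa + log([A⁻]/[HA]). 4.65 = 4.7447 + log(ratio). log(ratio) = 4.65 − 4.7447 = -0.0947. ratio = 10^(-0.0947) = 0.804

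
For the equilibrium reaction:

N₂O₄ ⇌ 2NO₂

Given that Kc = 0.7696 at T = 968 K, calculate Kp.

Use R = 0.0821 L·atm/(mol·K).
K_p = 61.1623

Δn = (moles gaseous products) − (moles gaseous reactants) = 1
T = 968 K; RT = 0.0821 × 968 = 79.4728
Kp = Kc·(RT)^Δn = 0.7696 × (79.4728)^1 = 0.7696 × 79.4728 = 61.1623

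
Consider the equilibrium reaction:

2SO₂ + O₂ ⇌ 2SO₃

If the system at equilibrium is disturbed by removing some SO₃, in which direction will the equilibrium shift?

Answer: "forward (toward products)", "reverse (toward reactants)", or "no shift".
forward (toward products)

Apply Le Chatelier's principle: system shifts to counteract the change.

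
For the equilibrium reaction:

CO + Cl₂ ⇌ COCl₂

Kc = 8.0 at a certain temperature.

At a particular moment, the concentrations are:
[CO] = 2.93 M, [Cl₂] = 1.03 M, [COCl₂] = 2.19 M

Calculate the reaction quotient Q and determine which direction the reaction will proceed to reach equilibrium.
Q = 0.726, Q < K, reaction proceeds forward (toward products)

Q = ([COCl₂]) / ([CO] × [Cl₂])
  = ((2.19)) / ((2.93)·(1.03)) = 2.19/3.0179 = 0.7257
Since Q = 0.7257 < Kc = 8.0, the reaction proceeds forward (toward products) to reach equilibrium.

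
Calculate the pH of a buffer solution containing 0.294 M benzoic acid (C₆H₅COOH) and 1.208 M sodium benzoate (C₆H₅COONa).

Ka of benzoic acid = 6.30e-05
pH = 4.81

pKa = -log(6.30e-05) = 4.20. pH = pKa + log([A⁻]/[HA]) = 4.20 + log(1.208/0.294)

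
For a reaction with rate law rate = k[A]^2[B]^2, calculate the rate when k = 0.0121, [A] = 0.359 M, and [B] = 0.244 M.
9.284e-05 M/s

rate = k·[A]^2·[B]^2 = 0.0121·(0.359)^2·(0.244)^2 = 0.0121·0.128881·0.059536 = 9.284e-05 M/s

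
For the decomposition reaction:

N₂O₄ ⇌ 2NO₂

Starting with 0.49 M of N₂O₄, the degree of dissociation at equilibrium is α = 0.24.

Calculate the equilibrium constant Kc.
K_c = 0.1485

x = α·[A]₀ = 0.24 × 0.49 = 0.1176 M dissociated.
At eq: [N₂O₄] = 0.49 − 0.1176 = 0.3724 M; [NO₂] = 2x = 0.2352 M.
Kc = [NO₂]²/[N₂O₄] = (0.2352)²/0.3724 = 0.1485.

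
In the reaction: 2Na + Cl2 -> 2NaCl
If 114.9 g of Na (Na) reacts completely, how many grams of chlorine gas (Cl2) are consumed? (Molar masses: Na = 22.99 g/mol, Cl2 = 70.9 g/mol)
Moles of Na = 114.9 g ÷ 22.99 g/mol = 4.99783 mol
Mole ratio: 1 mol Cl2 / 2 mol Na
Moles of Cl2 = 4.99783 × (1/2) = 2.49891 mol
Mass of Cl2 = 2.49891 mol × 70.9 g/mol = 177.2 g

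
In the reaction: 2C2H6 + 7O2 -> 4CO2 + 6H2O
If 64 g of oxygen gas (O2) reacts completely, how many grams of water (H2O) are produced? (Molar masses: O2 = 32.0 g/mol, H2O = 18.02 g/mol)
Moles of O2 = 64 g ÷ 32.0 g/mol = 2 mol
Mole ratio: 6 mol H2O / 7 mol O2
Moles of H2O = 2 × (6/7) = 1.71429 mol
Mass of H2O = 1.71429 mol × 18.02 g/mol = 30.89 g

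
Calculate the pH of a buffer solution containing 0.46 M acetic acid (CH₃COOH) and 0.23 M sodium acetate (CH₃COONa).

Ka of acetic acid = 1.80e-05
pH = 4.44

pKa = -log(1.80e-05) = 4.74. pH = pKa + log([A⁻]/[HA]) = 4.74 + log(0.23/0.46)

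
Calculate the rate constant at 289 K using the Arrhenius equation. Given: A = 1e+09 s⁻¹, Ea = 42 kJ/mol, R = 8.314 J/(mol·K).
2.56e+01 s⁻¹

k = A·exp(-Ea/(R·T)) = 1e+09·exp(-42000/(8.314·289)) = 1e+09·exp(-17.4800) = 1e+09·2.5617e-08 = 2.56e+01 s⁻¹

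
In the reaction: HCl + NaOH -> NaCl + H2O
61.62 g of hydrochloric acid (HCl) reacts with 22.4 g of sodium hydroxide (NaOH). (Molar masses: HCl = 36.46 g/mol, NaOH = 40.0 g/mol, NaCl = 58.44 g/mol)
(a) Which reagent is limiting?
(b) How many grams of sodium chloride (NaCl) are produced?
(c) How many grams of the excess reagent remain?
(a) NaOH, (b) 32.73 g, (c) 41.2 g

Moles of HCl = 61.62 g ÷ 36.46 g/mol = 1.69007 mol
Moles of NaOH = 22.4 g ÷ 40.0 g/mol = 0.56 mol
Moles ÷ coefficient: HCl: 1.69007/1 = 1.69, NaOH: 0.56/1 = 0.56
(a) NaOH has the smaller value, so NaOH is the limiting reagent.
(b) Moles of NaCl = 0.56 mol NaOH × (1/1) = 0.56 mol; mass = 0.56 mol × 58.44 g/mol = 32.73 g
(c) HCl consumed = 0.56 × (1/1) = 0.56 mol; remaining = 1.69007 − 0.56 = 1.13007 mol; mass = 1.13007 mol × 36.46 g/mol = 41.2 g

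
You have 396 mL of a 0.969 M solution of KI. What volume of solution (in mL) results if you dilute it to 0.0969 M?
Using M₁V₁ = M₂V₂:
0.969 × 396 = 0.0969 × V₂
V₂ = (0.969 × 396) / 0.0969 = 3960 mL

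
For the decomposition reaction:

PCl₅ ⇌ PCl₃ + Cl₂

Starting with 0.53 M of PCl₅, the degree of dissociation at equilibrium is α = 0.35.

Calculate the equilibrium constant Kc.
K_c = 0.0999

x = α·[A]₀ = 0.35 × 0.53 = 0.1855 M dissociated.
At eq: [PCl₅] = 0.53 − 0.1855 = 0.3445 M; [PCl₃] = [Cl₂] = x = 0.1855 M.
Kc = [PCl₃][Cl₂]/[PCl₅] = (0.1855)²/0.3445 = 0.09988.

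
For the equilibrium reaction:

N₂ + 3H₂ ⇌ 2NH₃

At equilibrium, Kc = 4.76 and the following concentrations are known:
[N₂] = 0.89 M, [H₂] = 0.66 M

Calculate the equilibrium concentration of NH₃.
[NH₃] = 1.1036 M

Kc = ([NH₃]^2) / ([N₂] × [H₂]^3) = 4.76
[NH₃]^2 = Kc · (reactant terms)/(other product terms) = 4.76 · 0.25587 / 1 = 1.2179
[NH₃] = (1.2179)^(1/2) = 1.1036 M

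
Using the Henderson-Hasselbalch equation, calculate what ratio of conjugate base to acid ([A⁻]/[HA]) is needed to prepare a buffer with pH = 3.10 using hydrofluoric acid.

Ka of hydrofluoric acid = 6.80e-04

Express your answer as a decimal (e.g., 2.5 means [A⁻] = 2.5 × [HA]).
[A⁻]/[HA] = 0.856

pKa = −log(6.80e-04) = 3.1675. pH = pKa + log([A⁻]/[HA]). 3.10 = 3.1675 + log(ratio). log(ratio) = 3.10 − 3.1675 = -0.0675. ratio = 10^(-0.0675) = 0.856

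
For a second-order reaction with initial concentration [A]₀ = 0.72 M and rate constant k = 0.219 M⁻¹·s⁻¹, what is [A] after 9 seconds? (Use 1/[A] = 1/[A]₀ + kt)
0.2976 M

1/[A] = 1/[A]₀ + k·t = 1/0.72 + (0.219)·(9) = 1.3889 + 1.9710 = 3.3599
[A] = 1/3.3599 = 0.2976 M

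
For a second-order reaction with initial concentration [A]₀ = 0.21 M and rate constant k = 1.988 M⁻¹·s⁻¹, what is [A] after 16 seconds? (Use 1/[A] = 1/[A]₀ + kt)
0.0273 M

1/[A] = 1/[A]₀ + k·t = 1/0.21 + (1.988)·(16) = 4.7619 + 31.8080 = 36.5699
[A] = 1/36.5699 = 0.0273 M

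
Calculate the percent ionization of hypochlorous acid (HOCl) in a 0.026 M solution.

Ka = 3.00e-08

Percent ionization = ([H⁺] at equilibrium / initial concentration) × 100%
Percent ionization = 0.107%

Let x = [H⁺]. Ka = x²/(C - x) ⇒ x² + (3.00e-08)x - (3.00e-08)(0.026) = 0. x = 2.7913e-05. Percent = (2.7913e-05/0.026) × 100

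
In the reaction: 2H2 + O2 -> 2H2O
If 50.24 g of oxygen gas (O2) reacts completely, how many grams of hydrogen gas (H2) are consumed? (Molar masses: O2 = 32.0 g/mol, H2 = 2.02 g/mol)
Moles of O2 = 50.24 g ÷ 32.0 g/mol = 1.57 mol
Mole ratio: 2 mol H2 / 1 mol O2
Moles of H2 = 1.57 × (2/1) = 3.14 mol
Mass of H2 = 3.14 mol × 2.02 g/mol = 6.343 g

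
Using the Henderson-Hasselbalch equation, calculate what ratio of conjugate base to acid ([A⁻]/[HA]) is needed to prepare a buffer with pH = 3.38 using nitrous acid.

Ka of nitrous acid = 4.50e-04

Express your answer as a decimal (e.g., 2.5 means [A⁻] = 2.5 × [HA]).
[A⁻]/[HA] = 1.079

pKa = −log(4.50e-04) = 3.3468. pH = pKa + log([A⁻]/[HA]). 3.38 = 3.3468 + log(ratio). log(ratio) = 3.38 − 3.3468 = 0.0332. ratio = 10^(0.0332) = 1.079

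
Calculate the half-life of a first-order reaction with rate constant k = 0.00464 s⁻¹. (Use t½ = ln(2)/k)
149.39 s

t½ = ln(2)/k = 0.6931/0.00464 = 149.39 s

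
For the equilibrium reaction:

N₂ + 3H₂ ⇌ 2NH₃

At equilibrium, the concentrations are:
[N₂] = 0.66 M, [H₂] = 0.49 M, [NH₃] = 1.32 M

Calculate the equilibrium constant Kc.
K_c = 22.4396

Kc = ([NH₃]^2) / ([N₂] × [H₂]^3)
   = ((1.32)^2) / ((0.66)·(0.49)^3)
   = 1.7424 / 0.077648 = 22.4396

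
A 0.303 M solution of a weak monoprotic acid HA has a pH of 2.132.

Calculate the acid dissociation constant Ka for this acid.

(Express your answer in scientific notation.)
K_a = 1.84e-04

[H⁺] = 10^(−pH) = 10^(−2.132) = 7.379e-03 M. For HA ⇌ H⁺ + A⁻, Ka = x²/(C − x) = (7.379e-03)²/(0.303 − 7.379e-03) = 1.84e-04.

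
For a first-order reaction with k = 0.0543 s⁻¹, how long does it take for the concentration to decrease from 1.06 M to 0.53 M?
12.77 s

From ln[A] = ln[A]₀ - k·t: t = ln([A]₀/[A])/k = ln(1.06/0.53)/0.0543 = ln(2.0000)/0.0543 = 0.6931/0.0543 = 12.77 s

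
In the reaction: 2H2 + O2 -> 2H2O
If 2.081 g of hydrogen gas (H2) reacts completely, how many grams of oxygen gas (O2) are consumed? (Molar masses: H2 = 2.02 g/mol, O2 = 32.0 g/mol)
Moles of H2 = 2.081 g ÷ 2.02 g/mol = 1.0302 mol
Mole ratio: 1 mol O2 / 2 mol H2
Moles of O2 = 1.0302 × (1/2) = 0.515099 mol
Mass of O2 = 0.515099 mol × 32.0 g/mol = 16.48 g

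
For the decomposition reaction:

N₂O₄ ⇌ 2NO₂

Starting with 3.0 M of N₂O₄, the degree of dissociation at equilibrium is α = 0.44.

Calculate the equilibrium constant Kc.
K_c = 4.1486

x = α·[A]₀ = 0.44 × 3.0 = 1.32 M dissociated.
At eq: [N₂O₄] = 3.0 − 1.32 = 1.68 M; [NO₂] = 2x = 2.64 M.
Kc = [NO₂]²/[N₂O₄] = (2.64)²/1.68 = 4.149.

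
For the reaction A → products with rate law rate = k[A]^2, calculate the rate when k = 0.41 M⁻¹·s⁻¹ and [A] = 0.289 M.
0.03424 M/s

rate = k·[A]^2 = 0.41·(0.289)^2 = 0.41·0.083521 = 0.03424 M/s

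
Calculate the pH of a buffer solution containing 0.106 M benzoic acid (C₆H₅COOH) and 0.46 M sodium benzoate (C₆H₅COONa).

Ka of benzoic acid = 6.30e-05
pH = 4.84

pKa = -log(6.30e-05) = 4.20. pH = pKa + log([A⁻]/[HA]) = 4.20 + log(0.46/0.106)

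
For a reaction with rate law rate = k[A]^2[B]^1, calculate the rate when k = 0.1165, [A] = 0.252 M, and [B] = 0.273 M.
0.00202 M/s

rate = k·[A]^2·[B]^1 = 0.1165·(0.252)^2·(0.273)^1 = 0.1165·0.063504·0.273 = 0.00202 M/s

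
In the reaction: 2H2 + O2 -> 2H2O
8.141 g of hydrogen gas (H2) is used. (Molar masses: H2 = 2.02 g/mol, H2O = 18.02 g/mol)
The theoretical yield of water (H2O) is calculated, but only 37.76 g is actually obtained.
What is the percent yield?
Moles of H2 = 8.141 g ÷ 2.02 g/mol = 4.0302 mol
Mole ratio: 2 mol H2O / 2 mol H2
Moles of H2O = 4.0302 × (2/2) = 4.0302 mol
Theoretical yield = 4.0302 mol × 18.02 g/mol = 72.624 g
Actual yield = 37.76 g
Percent yield = (37.76 / 72.624) × 100% = 52.0%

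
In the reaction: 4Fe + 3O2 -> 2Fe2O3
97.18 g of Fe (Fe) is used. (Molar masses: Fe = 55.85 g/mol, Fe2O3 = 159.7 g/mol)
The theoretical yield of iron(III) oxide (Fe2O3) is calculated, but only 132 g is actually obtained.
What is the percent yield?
Moles of Fe = 97.18 g ÷ 55.85 g/mol = 1.74002 mol
Mole ratio: 2 mol Fe2O3 / 4 mol Fe
Moles of Fe2O3 = 1.74002 × (2/4) = 0.870009 mol
Theoretical yield = 0.870009 mol × 159.7 g/mol = 138.94 g
Actual yield = 132 g
Percent yield = (132 / 138.94) × 100% = 95.0%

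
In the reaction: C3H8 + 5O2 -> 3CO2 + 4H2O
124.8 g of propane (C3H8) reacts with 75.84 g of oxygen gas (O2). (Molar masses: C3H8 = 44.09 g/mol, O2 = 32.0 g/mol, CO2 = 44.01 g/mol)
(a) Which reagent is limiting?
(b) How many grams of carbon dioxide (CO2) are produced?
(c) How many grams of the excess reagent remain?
(a) O2, (b) 62.58 g, (c) 103.9 g

Moles of C3H8 = 124.8 g ÷ 44.09 g/mol = 2.83057 mol
Moles of O2 = 75.84 g ÷ 32.0 g/mol = 2.37 mol
Moles ÷ coefficient: C3H8: 2.83057/1 = 2.831, O2: 2.37/5 = 0.474
(a) O2 has the smaller value, so O2 is the limiting reagent.
(b) Moles of CO2 = 2.37 mol O2 × (3/5) = 1.422 mol; mass = 1.422 mol × 44.01 g/mol = 62.58 g
(c) C3H8 consumed = 2.37 × (1/5) = 0.474 mol; remaining = 2.83057 − 0.474 = 2.35657 mol; mass = 2.35657 mol × 44.09 g/mol = 103.9 g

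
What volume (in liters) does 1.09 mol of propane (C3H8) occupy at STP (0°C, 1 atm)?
At STP, 1 mol of gas occupies 22.4 L
Volume = 1.09 mol × 22.4 L/mol = 24.42 L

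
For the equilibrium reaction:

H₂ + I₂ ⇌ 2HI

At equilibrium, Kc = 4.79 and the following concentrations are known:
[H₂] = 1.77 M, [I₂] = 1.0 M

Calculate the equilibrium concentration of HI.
[HI] = 2.9118 M

Kc = ([HI]^2) / ([H₂] × [I₂]) = 4.79
[HI]^2 = Kc · (reactant terms)/(other product terms) = 4.79 · 1.77 / 1 = 8.4783
[HI] = (8.4783)^(1/2) = 2.9118 M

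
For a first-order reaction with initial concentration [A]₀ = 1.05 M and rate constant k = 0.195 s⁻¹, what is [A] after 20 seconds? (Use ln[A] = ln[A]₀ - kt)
0.0213 M

ln[A] = ln[A]₀ - k·t = ln(1.05) - (0.195)·(20) = 0.0488 - 3.9000 = -3.8512
[A] = e^(-3.8512) = 0.0213 M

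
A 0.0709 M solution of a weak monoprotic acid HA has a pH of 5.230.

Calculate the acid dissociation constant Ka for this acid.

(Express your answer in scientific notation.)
K_a = 4.89e-10

[H⁺] = 10^(−pH) = 10^(−5.230) = 5.888e-06 M. For HA ⇌ H⁺ + A⁻, Ka = x²/(C − x) = (5.888e-06)²/(0.0709 − 5.888e-06) = 4.89e-10.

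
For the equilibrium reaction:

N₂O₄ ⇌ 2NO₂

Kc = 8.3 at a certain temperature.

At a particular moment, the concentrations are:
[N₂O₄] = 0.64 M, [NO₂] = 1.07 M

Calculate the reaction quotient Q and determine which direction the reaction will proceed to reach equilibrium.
Q = 1.789, Q < K, reaction proceeds forward (toward products)

Q = ([NO₂]^2) / ([N₂O₄])
  = ((1.07)^2) / ((0.64)) = 1.1449/0.64 = 1.789
Since Q = 1.789 < Kc = 8.3, the reaction proceeds forward (toward products) to reach equilibrium.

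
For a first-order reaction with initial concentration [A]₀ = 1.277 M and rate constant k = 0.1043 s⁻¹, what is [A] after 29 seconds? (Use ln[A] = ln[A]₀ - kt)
0.0620 M

ln[A] = ln[A]₀ - k·t = ln(1.277) - (0.1043)·(29) = 0.2445 - 3.0247 = -2.7802
[A] = e^(-2.7802) = 0.0620 M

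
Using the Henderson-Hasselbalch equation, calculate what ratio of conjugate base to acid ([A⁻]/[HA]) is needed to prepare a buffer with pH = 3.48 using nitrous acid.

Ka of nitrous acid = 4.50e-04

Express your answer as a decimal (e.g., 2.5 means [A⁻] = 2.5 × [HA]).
[A⁻]/[HA] = 1.359

pKa = −log(4.50e-04) = 3.3468. pH = pKa + log([A⁻]/[HA]). 3.48 = 3.3468 + log(ratio). log(ratio) = 3.48 − 3.3468 = 0.1332. ratio = 10^(0.1332) = 1.359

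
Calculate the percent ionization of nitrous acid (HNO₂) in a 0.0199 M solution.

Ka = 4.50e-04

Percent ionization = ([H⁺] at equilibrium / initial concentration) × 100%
Percent ionization = 13.9%

Let x = [H⁺]. Ka = x²/(C - x) ⇒ x² + (4.50e-04)x - (4.50e-04)(0.0199) = 0. x = 2.7759e-03. Percent = (2.7759e-03/0.0199) × 100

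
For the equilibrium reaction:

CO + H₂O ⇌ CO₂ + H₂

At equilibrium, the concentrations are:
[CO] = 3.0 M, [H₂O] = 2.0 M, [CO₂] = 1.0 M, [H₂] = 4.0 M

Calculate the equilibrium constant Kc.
K_c = 0.6667

Kc = ([CO₂] × [H₂]) / ([CO] × [H₂O])
   = ((1.0)·(4.0)) / ((3.0)·(2.0))
   = 4 / 6 = 0.6667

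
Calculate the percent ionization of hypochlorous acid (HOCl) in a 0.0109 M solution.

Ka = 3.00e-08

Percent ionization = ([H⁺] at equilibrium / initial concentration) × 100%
Percent ionization = 0.166%

Let x = [H⁺]. Ka = x²/(C - x) ⇒ x² + (3.00e-08)x - (3.00e-08)(0.0109) = 0. x = 1.8068e-05. Percent = (1.8068e-05/0.0109) × 100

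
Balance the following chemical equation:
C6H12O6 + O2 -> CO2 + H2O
Balanced equation:
C6H12O6 + 6O2 -> 6CO2 + 6H2O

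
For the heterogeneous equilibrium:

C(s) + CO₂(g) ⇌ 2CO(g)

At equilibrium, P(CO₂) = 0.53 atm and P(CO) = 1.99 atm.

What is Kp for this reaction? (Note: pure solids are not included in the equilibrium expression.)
K_p = 7.472

Solid C is excluded.
Kp = P(CO)²/P(CO₂) = (1.99)²/0.53 = 3.96/0.53 = 7.472.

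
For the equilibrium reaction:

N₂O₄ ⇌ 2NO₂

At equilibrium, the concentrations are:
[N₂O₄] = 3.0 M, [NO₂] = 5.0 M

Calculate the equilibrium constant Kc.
K_c = 8.3333

Kc = ([NO₂]^2) / ([N₂O₄])
   = ((5.0)^2) / ((3.0))
   = 25 / 3 = 8.3333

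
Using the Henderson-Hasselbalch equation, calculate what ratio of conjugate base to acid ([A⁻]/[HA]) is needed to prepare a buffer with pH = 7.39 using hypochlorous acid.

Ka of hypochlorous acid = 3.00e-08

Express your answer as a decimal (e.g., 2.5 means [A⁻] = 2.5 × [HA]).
[A⁻]/[HA] = 0.736

pKa = −log(3.00e-08) = 7.5229. pH = pKa + log([A⁻]/[HA]). 7.39 = 7.5229 + log(ratio). log(ratio) = 7.39 − 7.5229 = -0.1329. ratio = 10^(-0.1329) = 0.736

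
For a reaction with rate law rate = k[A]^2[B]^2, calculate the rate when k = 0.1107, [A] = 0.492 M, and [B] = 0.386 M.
0.003993 M/s

rate = k·[A]^2·[B]^2 = 0.1107·(0.492)^2·(0.386)^2 = 0.1107·0.242064·0.148996 = 0.003993 M/s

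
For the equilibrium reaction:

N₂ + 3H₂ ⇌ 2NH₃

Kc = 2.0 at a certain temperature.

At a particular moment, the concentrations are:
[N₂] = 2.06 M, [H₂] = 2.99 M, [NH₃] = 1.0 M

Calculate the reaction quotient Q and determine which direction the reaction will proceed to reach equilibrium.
Q = 0.018, Q < K, reaction proceeds forward (toward products)

Q = ([NH₃]^2) / ([N₂] × [H₂]^3)
  = ((1.0)^2) / ((2.06)·(2.99)^3) = 1/55.066 = 0.01816
Since Q = 0.01816 < Kc = 2.0, the reaction proceeds forward (toward products) to reach equilibrium.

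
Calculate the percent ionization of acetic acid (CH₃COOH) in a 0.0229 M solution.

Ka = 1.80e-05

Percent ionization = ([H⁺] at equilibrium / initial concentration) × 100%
Percent ionization = 2.76%

Let x = [H⁺]. Ka = x²/(C - x) ⇒ x² + (1.80e-05)x - (1.80e-05)(0.0229) = 0. x = 6.3309e-04. Percent = (6.3309e-04/0.0229) × 100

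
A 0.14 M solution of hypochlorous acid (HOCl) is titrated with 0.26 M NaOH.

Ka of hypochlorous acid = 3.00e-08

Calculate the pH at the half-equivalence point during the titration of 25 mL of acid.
pH = pKa = 7.52

At the half-equivalence point, [HA] = [A⁻], so by Henderson–Hasselbalch pH = pKa + log(1) = pKa.
pKa = −log(3.00e-08) = 7.52.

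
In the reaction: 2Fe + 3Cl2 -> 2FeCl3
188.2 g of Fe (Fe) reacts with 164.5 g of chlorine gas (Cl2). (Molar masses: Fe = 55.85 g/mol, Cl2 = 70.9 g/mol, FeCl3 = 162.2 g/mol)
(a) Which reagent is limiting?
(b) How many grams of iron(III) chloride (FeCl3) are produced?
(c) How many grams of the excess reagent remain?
(a) Cl2, (b) 250.9 g, (c) 101.8 g

Moles of Fe = 188.2 g ÷ 55.85 g/mol = 3.36974 mol
Moles of Cl2 = 164.5 g ÷ 70.9 g/mol = 2.32017 mol
Moles ÷ coefficient: Fe: 3.36974/2 = 1.685, Cl2: 2.32017/3 = 0.7734
(a) Cl2 has the smaller value, so Cl2 is the limiting reagent.
(b) Moles of FeCl3 = 2.32017 mol Cl2 × (2/3) = 1.54678 mol; mass = 1.54678 mol × 162.2 g/mol = 250.9 g
(c) Fe consumed = 2.32017 × (2/3) = 1.54678 mol; remaining = 3.36974 − 1.54678 = 1.82296 mol; mass = 1.82296 mol × 55.85 g/mol = 101.8 g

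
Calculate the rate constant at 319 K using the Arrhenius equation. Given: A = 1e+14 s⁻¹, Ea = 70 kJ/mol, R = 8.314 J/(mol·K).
3.45e+02 s⁻¹

k = A·exp(-Ea/(R·T)) = 1e+14·exp(-70000/(8.314·319)) = 1e+14·exp(-26.3935) = 1e+14·3.4470e-12 = 3.45e+02 s⁻¹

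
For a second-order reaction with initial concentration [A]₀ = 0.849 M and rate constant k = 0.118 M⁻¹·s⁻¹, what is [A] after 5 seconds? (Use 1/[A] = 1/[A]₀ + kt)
0.5657 M

1/[A] = 1/[A]₀ + k·t = 1/0.849 + (0.118)·(5) = 1.1779 + 0.5900 = 1.7679
[A] = 1/1.7679 = 0.5657 M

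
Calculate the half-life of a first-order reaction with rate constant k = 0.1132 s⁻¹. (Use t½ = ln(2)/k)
6.12 s

t½ = ln(2)/k = 0.6931/0.1132 = 6.12 s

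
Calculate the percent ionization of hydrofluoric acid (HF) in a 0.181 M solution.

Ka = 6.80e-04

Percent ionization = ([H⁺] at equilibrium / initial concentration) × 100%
Percent ionization = 5.94%

Let x = [H⁺]. Ka = x²/(C - x) ⇒ x² + (6.80e-04)x - (6.80e-04)(0.181) = 0. x = 1.0759e-02. Percent = (1.0759e-02/0.181) × 100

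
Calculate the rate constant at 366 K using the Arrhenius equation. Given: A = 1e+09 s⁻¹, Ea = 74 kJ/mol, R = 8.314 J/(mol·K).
2.74e-02 s⁻¹

k = A·exp(-Ea/(R·T)) = 1e+09·exp(-74000/(8.314·366)) = 1e+09·exp(-24.3187) = 1e+09·2.7448e-11 = 2.74e-02 s⁻¹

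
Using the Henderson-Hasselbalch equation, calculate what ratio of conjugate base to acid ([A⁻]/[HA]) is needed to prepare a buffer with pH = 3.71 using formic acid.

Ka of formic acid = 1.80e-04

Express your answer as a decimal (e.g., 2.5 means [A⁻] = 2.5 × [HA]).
[A⁻]/[HA] = 0.923

pKa = −log(1.80e-04) = 3.7447. pH = pKa + log([A⁻]/[HA]). 3.71 = 3.7447 + log(ratio). log(ratio) = 3.71 − 3.7447 = -0.0347. ratio = 10^(-0.0347) = 0.923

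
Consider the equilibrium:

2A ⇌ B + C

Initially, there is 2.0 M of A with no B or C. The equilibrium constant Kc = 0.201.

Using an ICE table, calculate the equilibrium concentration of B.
[B] = 0.473 M

ICE: [A] = 2.0 − 2x, [B] = [C] = x.
Kc = x²/(2.0 − 2x)² = 0.201 ⇒ √Kc = x/(2.0 − 2x).
x = √0.201·2.0/(1 + 2√0.201) = 0.44833·2.0/1.8967 = 0.47276.
[B] = x = 0.473 M.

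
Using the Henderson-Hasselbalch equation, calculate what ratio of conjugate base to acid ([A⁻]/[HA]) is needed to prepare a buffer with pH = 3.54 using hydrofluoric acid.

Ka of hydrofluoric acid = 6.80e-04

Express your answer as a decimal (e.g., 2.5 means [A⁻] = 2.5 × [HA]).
[A⁻]/[HA] = 2.358

pKa = −log(6.80e-04) = 3.1675. pH = pKa + log([A⁻]/[HA]). 3.54 = 3.1675 + log(ratio). log(ratio) = 3.54 − 3.1675 = 0.3725. ratio = 10^(0.3725) = 2.358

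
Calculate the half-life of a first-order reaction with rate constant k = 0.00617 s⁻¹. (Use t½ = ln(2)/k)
112.34 s

t½ = ln(2)/k = 0.6931/0.00617 = 112.34 s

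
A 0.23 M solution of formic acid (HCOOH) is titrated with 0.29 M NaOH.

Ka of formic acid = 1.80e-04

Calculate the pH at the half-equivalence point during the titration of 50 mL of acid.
pH = pKa = 3.74

At the half-equivalence point, [HA] = [A⁻], so by Henderson–Hasselbalch pH = pKa + log(1) = pKa.
pKa = −log(1.80e-04) = 3.74.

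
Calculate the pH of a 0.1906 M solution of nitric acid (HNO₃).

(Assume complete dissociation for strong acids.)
pH = 0.72

[H⁺] = 0.1906 M for strong acid. pH = -log[H⁺] = -log(0.1906)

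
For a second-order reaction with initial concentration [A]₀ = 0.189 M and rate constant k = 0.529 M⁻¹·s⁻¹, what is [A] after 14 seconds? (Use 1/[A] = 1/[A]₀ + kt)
0.0788 M

1/[A] = 1/[A]₀ + k·t = 1/0.189 + (0.529)·(14) = 5.2910 + 7.4060 = 12.6970
[A] = 1/12.6970 = 0.0788 M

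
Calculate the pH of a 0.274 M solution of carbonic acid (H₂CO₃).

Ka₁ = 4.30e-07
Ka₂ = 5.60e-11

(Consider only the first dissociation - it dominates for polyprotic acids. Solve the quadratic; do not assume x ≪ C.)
pH = 3.46

x² + Ka₁·x − Ka₁·C = 0 with Ka₁ = 4.30e-07, C = 0.274.
x = (−Ka₁ + √(Ka₁² + 4·Ka₁·C))/2 = 3.4303e-04 M, so pH = 3.46.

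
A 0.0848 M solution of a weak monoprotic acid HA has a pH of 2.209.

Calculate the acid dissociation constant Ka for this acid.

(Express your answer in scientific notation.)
K_a = 4.86e-04

[H⁺] = 10^(−pH) = 10^(−2.209) = 6.180e-03 M. For HA ⇌ H⁺ + A⁻, Ka = x²/(C − x) = (6.180e-03)²/(0.0848 − 6.180e-03) = 4.86e-04.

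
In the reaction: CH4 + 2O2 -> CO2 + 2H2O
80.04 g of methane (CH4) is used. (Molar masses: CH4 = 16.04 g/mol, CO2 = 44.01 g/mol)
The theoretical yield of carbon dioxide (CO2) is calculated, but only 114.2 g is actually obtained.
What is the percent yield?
Moles of CH4 = 80.04 g ÷ 16.04 g/mol = 4.99002 mol
Mole ratio: 1 mol CO2 / 1 mol CH4
Moles of CO2 = 4.99002 × (1/1) = 4.99002 mol
Theoretical yield = 4.99002 mol × 44.01 g/mol = 219.61 g
Actual yield = 114.2 g
Percent yield = (114.2 / 219.61) × 100% = 52.0%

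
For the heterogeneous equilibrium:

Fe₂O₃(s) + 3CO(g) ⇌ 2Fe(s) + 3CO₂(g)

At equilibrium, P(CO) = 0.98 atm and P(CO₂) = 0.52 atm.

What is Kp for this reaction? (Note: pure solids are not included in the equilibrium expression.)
K_p = 0.149

Solids (Fe₂O₃, Fe) are excluded.
Kp = P(CO₂)³/P(CO)³ = (0.52)³/(0.98)³ = 0.1406/0.9412 = 0.149.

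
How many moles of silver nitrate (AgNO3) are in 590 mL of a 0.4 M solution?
Moles = Molarity × Volume (L)
Moles = 0.4 M × 0.59 L = 0.236 mol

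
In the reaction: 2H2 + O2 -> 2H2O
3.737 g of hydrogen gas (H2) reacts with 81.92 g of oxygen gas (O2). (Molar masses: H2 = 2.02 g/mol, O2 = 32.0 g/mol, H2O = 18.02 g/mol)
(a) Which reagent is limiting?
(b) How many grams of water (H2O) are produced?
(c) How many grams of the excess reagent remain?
(a) H2, (b) 33.34 g, (c) 52.32 g

Moles of H2 = 3.737 g ÷ 2.02 g/mol = 1.85 mol
Moles of O2 = 81.92 g ÷ 32.0 g/mol = 2.56 mol
Moles ÷ coefficient: H2: 1.85/2 = 0.925, O2: 2.56/1 = 2.56
(a) H2 has the smaller value, so H2 is the limiting reagent.
(b) Moles of H2O = 1.85 mol H2 × (2/2) = 1.85 mol; mass = 1.85 mol × 18.02 g/mol = 33.34 g
(c) O2 consumed = 1.85 × (1/2) = 0.925 mol; remaining = 2.56 − 0.925 = 1.635 mol; mass = 1.635 mol × 32.0 g/mol = 52.32 g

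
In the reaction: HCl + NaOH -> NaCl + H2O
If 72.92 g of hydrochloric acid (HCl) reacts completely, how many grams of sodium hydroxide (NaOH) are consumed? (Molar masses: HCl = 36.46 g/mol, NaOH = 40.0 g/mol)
Moles of HCl = 72.92 g ÷ 36.46 g/mol = 2 mol
Mole ratio: 1 mol NaOH / 1 mol HCl
Moles of NaOH = 2 × (1/1) = 2 mol
Mass of NaOH = 2 mol × 40.0 g/mol = 80 g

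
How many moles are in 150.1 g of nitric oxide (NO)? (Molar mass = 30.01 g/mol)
Moles = 150.1 g ÷ 30.01 g/mol = 5.002 mol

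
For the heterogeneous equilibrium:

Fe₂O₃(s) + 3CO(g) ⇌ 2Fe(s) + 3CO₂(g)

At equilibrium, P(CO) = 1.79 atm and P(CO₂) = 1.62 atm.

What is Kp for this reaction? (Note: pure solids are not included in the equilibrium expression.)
K_p = 0.741

Solids (Fe₂O₃, Fe) are excluded.
Kp = P(CO₂)³/P(CO)³ = (1.62)³/(1.79)³ = 4.252/5.735 = 0.741.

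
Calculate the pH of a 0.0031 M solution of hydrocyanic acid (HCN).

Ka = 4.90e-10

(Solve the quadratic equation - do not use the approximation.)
pH = 5.91

x² + Ka×x - Ka×C = 0. Using quadratic formula: [H⁺] = 1.2322e-06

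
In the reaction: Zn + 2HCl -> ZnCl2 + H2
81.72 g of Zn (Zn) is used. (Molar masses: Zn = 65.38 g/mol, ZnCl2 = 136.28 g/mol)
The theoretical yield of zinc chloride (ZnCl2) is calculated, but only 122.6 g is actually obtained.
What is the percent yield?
Moles of Zn = 81.72 g ÷ 65.38 g/mol = 1.24992 mol
Mole ratio: 1 mol ZnCl2 / 1 mol Zn
Moles of ZnCl2 = 1.24992 × (1/1) = 1.24992 mol
Theoretical yield = 1.24992 mol × 136.28 g/mol = 170.34 g
Actual yield = 122.6 g
Percent yield = (122.6 / 170.34) × 100% = 72.0%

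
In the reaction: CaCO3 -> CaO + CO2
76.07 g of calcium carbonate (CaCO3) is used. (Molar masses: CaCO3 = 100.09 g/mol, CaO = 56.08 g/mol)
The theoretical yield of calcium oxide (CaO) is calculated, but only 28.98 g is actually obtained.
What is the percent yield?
Moles of CaCO3 = 76.07 g ÷ 100.09 g/mol = 0.760016 mol
Mole ratio: 1 mol CaO / 1 mol CaCO3
Moles of CaO = 0.760016 × (1/1) = 0.760016 mol
Theoretical yield = 0.760016 mol × 56.08 g/mol = 42.622 g
Actual yield = 28.98 g
Percent yield = (28.98 / 42.622) × 100% = 68.0%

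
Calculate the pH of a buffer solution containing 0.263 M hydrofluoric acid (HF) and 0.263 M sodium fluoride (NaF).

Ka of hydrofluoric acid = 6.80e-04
pH = 3.17

pKa = -log(6.80e-04) = 3.17. pH = pKa + log([A⁻]/[HA]) = 3.17 + log(0.263/0.263)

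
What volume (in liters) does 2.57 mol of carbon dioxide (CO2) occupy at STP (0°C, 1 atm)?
At STP, 1 mol of gas occupies 22.4 L
Volume = 2.57 mol × 22.4 L/mol = 57.57 L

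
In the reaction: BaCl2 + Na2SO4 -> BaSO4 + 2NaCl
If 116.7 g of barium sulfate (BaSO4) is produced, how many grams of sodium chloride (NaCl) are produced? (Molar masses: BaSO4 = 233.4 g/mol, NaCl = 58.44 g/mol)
Moles of BaSO4 = 116.7 g ÷ 233.4 g/mol = 0.5 mol
Mole ratio: 2 mol NaCl / 1 mol BaSO4
Moles of NaCl = 0.5 × (2/1) = 1 mol
Mass of NaCl = 1 mol × 58.44 g/mol = 58.44 g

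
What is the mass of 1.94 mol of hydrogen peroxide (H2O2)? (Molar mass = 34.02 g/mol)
Mass = 1.94 mol × 34.02 g/mol = 66 g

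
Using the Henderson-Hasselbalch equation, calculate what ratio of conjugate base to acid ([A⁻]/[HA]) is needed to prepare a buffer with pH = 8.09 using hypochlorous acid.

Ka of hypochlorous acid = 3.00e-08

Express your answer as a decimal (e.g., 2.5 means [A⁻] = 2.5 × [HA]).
[A⁻]/[HA] = 3.691

pKa = −log(3.00e-08) = 7.5229. pH = pKa + log([A⁻]/[HA]). 8.09 = 7.5229 + log(ratio). log(ratio) = 8.09 − 7.5229 = 0.5671. ratio = 10^(0.5671) = 3.691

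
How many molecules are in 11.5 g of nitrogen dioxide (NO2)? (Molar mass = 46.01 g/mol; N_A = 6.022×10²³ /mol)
Moles = 11.5 g ÷ 46.01 g/mol = 0.249946 mol
Molecules = 0.249946 mol × 6.022×10²³ /mol = 1.505e+23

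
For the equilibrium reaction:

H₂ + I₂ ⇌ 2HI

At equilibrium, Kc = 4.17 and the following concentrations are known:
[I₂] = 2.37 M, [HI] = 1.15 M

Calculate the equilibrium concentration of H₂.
[H₂] = 0.1338 M

Kc = ([HI]^2) / ([H₂] × [I₂]) = 4.17
[H₂]^1 = (product terms)/(Kc · other reactant terms) = 1.3225 / (4.17 · 2.37) = 0.13382
[H₂] = 0.1338 M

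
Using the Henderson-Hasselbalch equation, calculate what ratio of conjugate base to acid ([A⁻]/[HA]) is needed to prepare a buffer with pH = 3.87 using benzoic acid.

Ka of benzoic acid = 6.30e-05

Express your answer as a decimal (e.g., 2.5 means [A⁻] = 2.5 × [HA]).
[A⁻]/[HA] = 0.467

pKa = −log(6.30e-05) = 4.2007. pH = pKa + log([A⁻]/[HA]). 3.87 = 4.2007 + log(ratio). log(ratio) = 3.87 − 4.2007 = -0.3307. ratio = 10^(-0.3307) = 0.467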